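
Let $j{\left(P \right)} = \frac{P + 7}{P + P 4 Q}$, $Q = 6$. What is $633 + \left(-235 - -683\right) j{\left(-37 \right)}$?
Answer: $\frac{119793}{185} \approx 647.53$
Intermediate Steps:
$j{\left(P \right)} = \frac{7 + P}{25 P}$ ($j{\left(P \right)} = \frac{P + 7}{P + P 4 \cdot 6} = \frac{7 + P}{P + 4 P 6} = \frac{7 + P}{P + 24 P} = \frac{7 + P}{25 P}$)
$633 + \left(-235 - -683\right) j{\left(-37 \right)} = 633 + \left(-235 - -683\right) \frac{7 - 37}{25 \left(-37\right)} = 633 + \left(-235 + 683\right) \frac{1}{25} \left(- \frac{1}{37}\right) \left(-30\right) = 633 + 448 \cdot \frac{6}{185} = 633 + \frac{2688}{185} = \frac{119793}{185}$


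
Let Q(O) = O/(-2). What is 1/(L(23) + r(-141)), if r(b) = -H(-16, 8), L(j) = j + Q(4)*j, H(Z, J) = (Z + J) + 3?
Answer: -1/18 ≈ -0.055556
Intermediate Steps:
Q(O) = -O/2 (Q(O) = O*(-½) = -O/2)
H(Z, J) = 3 + J + Z (H(Z, J) = (J + Z) + 3 = 3 + J + Z)
L(j) = -j (L(j) = j + (-½*4)*j = j - 2*j = -j)
r(b) = 5 (r(b) = -(3 + 8 - 16) = -1*(-5) = 5)
1/(L(23) + r(-141)) = 1/(-1*23 + 5) = 1/(-23 + 5) = 1/(-18) = -1/18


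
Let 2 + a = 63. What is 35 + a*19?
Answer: 1194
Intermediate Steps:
a = 61 (a = -2 + 63 = 61)
35 + a*19 = 35 + 61*19 = 35 + 1159 = 1194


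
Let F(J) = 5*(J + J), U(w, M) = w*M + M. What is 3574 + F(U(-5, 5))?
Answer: 3374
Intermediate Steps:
U(w, M) = M + M*w (U(w, M) = M*w + M = M + M*w)
F(J) = 10*J (F(J) = 5*(2*J) = 10*J)
3574 + F(U(-5, 5)) = 3574 + 10*(5*(1 - 5)) = 3574 + 10*(5*(-4)) = 3574 + 10*(-20) = 3574 - 200 = 3374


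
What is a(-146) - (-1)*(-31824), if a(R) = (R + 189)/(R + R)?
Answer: -9292651/292 ≈ -31824.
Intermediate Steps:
a(R) = (189 + R)/(2*R) (a(R) = (189 + R)/((2*R)) = (189 + R)*(1/(2*R)) = (189 + R)/(2*R))
a(-146) - (-1)*(-31824) = (½)*(189 - 146)/(-146) - (-1)*(-31824) = (½)*(-1/146)*43 - 1*31824 = -43/292 - 31824 = -9292651/292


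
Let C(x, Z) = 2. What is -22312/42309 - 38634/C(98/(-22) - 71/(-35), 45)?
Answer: -817305265/42309 ≈ -19318.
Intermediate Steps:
-22312/42309 - 38634/C(98/(-22) - 71/(-35), 45) = -22312/42309 - 38634/2 = -22312*1/42309 - 38634*1/2 = -22312/42309 - 19317 = -817305265/42309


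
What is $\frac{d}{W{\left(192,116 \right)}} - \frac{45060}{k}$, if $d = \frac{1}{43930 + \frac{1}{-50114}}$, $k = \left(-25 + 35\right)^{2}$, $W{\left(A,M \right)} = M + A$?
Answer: $- \frac{763839625162993}{1695161174630} \approx -450.6$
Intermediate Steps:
$W{\left(A,M \right)} = A + M$
$k = 100$ ($k = 10^{2} = 100$)
$d = \frac{50114}{2201508019}$ ($d = \frac{1}{43930 - \frac{1}{50114}} = \frac{1}{\frac{2201508019}{50114}} = \frac{50114}{2201508019} \approx 2.2763 \cdot 10^{-5}$)
$\frac{d}{W{\left(192,116 \right)}} - \frac{45060}{k} = \frac{50114}{2201508019 \left(192 + 116\right)} - \frac{45060}{100} = \frac{50114}{2201508019 \cdot 308} - \frac{2253}{5} = \frac{50114}{2201508019} \cdot \frac{1}{308} - \frac{2253}{5} = \frac{25057}{339032234926} - \frac{2253}{5} = - \frac{763839625162993}{1695161174630}$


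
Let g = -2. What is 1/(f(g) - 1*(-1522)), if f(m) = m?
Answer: 1/1520 ≈ 0.00065789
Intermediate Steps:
1/(f(g) - 1*(-1522)) = 1/(-2 - 1*(-1522)) = 1/(-2 + 1522) = 1/1520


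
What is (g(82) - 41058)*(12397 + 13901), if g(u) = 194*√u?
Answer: -1079743284 + 5101812*√82 ≈ -1.0335e+9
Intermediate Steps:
(g(82) - 41058)*(12397 + 13901) = (194*√82 - 41058)*(12397 + 13901) = (-41058 + 194*√82)*26298 = -1079743284 + 5101812*√82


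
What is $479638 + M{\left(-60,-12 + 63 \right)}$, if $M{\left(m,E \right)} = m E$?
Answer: $476578$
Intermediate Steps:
$M{\left(m,E \right)} = E m$
$479638 + M{\left(-60,-12 + 63 \right)} = 479638 + \left(-12 + 63\right) \left(-60\right) = 479638 + 51 \left(-60\right) = 479638 - 3060 = 476578$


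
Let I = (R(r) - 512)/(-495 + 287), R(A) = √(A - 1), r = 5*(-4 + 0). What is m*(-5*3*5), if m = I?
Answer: -2400/13 + 75*I*√21/208 ≈ -184.62 + 1.6524*I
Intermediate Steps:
r = -20 (r = 5*(-4) = -20)
R(A) = √(-1 + A)
I = 32/13 - I*√21/208 (I = (√(-1 - 20) - 512)/(-495 + 287) = (√(-21) - 512)/(-208) = (I*√21 - 512)*(-1/208) = (-512 + I*√21)*(-1/208) = 32/13 - I*√21/208 ≈ 2.4615 - 0.022032*I)
m = 32/13 - I*√21/208 ≈ 2.4615 - 0.022032*I
m*(-5*3*5) = (32/13 - I*√21/208)*(-5*3*5) = (32/13 - I*√21/208)*(-15*5) = (32/13 - I*√21/208)*(-75) = -2400/13 + 75*I*√21/208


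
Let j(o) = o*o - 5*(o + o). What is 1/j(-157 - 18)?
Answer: 1/32375 ≈ 3.0888e-5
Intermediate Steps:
j(o) = o**2 - 10*o
1/j(-157 - 18) = 1/((-157 - 18)*(-10 + (-157 - 18))) = 1/(-175*(-10 - 175)) = 1/(-175*(-185)) = 1/32375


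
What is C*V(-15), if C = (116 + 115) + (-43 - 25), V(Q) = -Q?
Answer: 2445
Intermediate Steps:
C = 163 (C = 231 - 68 = 163)
C*V(-15) = 163*(-1*(-15)) = 163*15 = 2445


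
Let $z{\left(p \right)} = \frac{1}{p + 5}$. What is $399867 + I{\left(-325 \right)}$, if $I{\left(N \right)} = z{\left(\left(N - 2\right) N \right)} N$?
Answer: $\frac{8499572887}{21256} \approx 3.9987 \cdot 10^{5}$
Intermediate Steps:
$z{\left(p \right)} = \frac{1}{5 + p}$
$I{\left(N \right)} = \frac{N}{5 + N \left(-2 + N\right)}$ ($I{\left(N \right)} = \frac{N}{5 + \left(N - 2\right) N} = \frac{N}{5 + \left(-2 + N\right) N} = \frac{N}{5 + N \left(-2 + N\right)}$)
$399867 + I{\left(-325 \right)} = 399867 - \frac{325}{5 - 325 \left(-2 - 325\right)} = 399867 - \frac{325}{5 - -106275} = 399867 - \frac{325}{5 + 106275} = 399867 - \frac{325}{106280} = 399867 - \frac{65}{21256} = \frac{8499572887}{21256}$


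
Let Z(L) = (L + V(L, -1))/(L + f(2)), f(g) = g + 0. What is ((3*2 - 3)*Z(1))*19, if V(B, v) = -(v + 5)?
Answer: -57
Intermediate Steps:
V(B, v) = -5 - v (V(B, v) = -(5 + v) = -5 - v)
f(g) = g
Z(L) = (-4 + L)/(2 + L) (Z(L) = (L + (-5 - 1*(-1)))/(L + 2) = (L + (-5 + 1))/(2 + L) = (L - 4)/(2 + L) = (-4 + L)/(2 + L))
((3*2 - 3)*Z(1))*19 = ((3*2 - 3)*((-4 + 1)/(2 + 1)))*19 = ((6 - 3)*(-3/3))*19 = (3*((⅓)*(-3)))*19 = (3*(-1))*19 = -3*19 = -57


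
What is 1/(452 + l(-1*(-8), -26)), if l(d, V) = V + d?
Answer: 1/434 ≈ 0.0023041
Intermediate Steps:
1/(452 + l(-1*(-8), -26)) = 1/(452 + (-26 - 1*(-8))) = 1/(452 + (-26 + 8)) = 1/(452 - 18) = 1/434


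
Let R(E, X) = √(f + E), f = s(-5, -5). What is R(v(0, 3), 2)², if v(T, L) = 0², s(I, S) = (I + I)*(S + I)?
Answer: 100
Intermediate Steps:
s(I, S) = 2*I*(I + S) (s(I, S) = (2*I)*(I + S) = 2*I*(I + S))
f = 100 (f = 2*(-5)*(-5 - 5) = 2*(-5)*(-10) = 100)
v(T, L) = 0
R(E, X) = √(100 + E)
R(v(0, 3), 2)² = (√(100 + 0))² = (√100)² = 10² = 100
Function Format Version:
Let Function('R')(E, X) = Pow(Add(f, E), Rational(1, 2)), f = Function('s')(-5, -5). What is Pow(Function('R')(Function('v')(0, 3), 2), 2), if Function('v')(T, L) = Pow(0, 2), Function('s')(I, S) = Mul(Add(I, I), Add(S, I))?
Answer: 100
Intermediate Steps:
Function('s')(I, S) = Mul(2, I, Add(I, S)) (Function('s')(I, S) = Mul(Mul(2, I), Add(I, S)) = Mul(2, I, Add(I, S)))
f = 100 (f = Mul(2, -5, Add(-5, -5)) = Mul(2, -5, -10) = 100)
Function('v')(T, L) = 0
Function('R')(E, X) = Pow(Add(100, E), Rational(1, 2))
Pow(Function('R')(Function('v')(0, 3), 2), 2) = Pow(Pow(Add(100, 0), Rational(1, 2)), 2) = Pow(Pow(100, Rational(1, 2)), 2) = Pow(10, 2) = 100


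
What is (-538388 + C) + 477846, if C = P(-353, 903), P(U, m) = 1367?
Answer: -59175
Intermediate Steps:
C = 1367
(-538388 + C) + 477846 = (-538388 + 1367) + 477846 = -537021 + 477846 = -59175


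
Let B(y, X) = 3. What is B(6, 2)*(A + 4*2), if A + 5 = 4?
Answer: 21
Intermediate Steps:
A = -1 (A = -5 + 4 = -1)
B(6, 2)*(A + 4*2) = 3*(-1 + 4*2) = 3*(-1 + 8) = 3*7 = 21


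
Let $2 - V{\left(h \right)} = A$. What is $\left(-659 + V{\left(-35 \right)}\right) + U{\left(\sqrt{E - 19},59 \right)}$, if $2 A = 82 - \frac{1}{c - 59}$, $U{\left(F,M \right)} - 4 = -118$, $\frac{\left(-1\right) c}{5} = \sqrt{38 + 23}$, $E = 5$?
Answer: $- \frac{3176603}{3912} + \frac{5 \sqrt{61}}{3912} \approx -812.0$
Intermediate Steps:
$c = - 5 \sqrt{61}$ ($c = - 5 \sqrt{38 + 23} = - 5 \sqrt{61} \approx -39.051$)
$U{\left(F,M \right)} = -114$ ($U{\left(F,M \right)} = 4 - 118 = -114$)
$A = 41 - \frac{1}{2 \left(-59 - 5 \sqrt{61}\right)}$ ($A = \frac{82 - \frac{1}{- 5 \sqrt{61} - 59}}{2} = \frac{82 - \frac{1}{-59 - 5 \sqrt{61}}}{2} = 41 - \frac{1}{2 \left(-59 - 5 \sqrt{61}\right)} \approx 41.005$)
$V{\left(h \right)} = - \frac{152627}{3912} + \frac{5 \sqrt{61}}{3912}$ ($V{\left(h \right)} = 2 - \left(\frac{160451}{3912} - \frac{5 \sqrt{61}}{3912}\right) = - \frac{152627}{3912} + \frac{5 \sqrt{61}}{3912}$)
$\left(-659 + V{\left(-35 \right)}\right) + U{\left(\sqrt{E - 19},59 \right)} = \left(-659 - \left(\frac{152627}{3912} - \frac{5 \sqrt{61}}{3912}\right)\right) - 114 = \left(- \frac{2730635}{3912} + \frac{5 \sqrt{61}}{3912}\right) - 114 = - \frac{3176603}{3912} + \frac{5 \sqrt{61}}{3912}$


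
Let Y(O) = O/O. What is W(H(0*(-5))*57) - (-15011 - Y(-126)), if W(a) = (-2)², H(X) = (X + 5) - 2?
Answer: 15016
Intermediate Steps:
H(X) = 3 + X (H(X) = (5 + X) - 2 = 3 + X)
Y(O) = 1
W(a) = 4
W(H(0*(-5))*57) - (-15011 - Y(-126)) = 4 - (-15011 - 1*1) = 4 - (-15011 - 1) = 4 - 1*(-15012) = 4 + 15012 = 15016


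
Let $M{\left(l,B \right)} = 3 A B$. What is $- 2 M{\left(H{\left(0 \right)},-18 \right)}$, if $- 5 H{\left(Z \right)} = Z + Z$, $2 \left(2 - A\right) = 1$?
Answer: $162$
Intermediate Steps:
$A = \frac{3}{2}$ ($A = 2 - \frac{1}{2} = \frac{3}{2} \approx 1.5$)
$H{\left(Z \right)} = - \frac{2 Z}{5}$ ($H{\left(Z \right)} = - \frac{Z + Z}{5} = - \frac{2 Z}{5}$)
$M{\left(l,B \right)} = \frac{9 B}{2}$ ($M{\left(l,B \right)} = 3 \cdot \frac{3}{2} B = \frac{9 B}{2}$)
$- 2 M{\left(H{\left(0 \right)},-18 \right)} = - 2 \cdot \frac{9}{2} \left(-18\right) = \left(-2\right) \left(-81\right) = 162$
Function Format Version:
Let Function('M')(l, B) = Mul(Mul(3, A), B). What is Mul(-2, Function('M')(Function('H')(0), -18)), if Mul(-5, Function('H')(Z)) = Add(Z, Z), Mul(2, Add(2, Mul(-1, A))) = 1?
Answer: 162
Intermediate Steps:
A = Rational(3, 2) (A = Add(2, Mul(Rational(-1, 2), 1)) = Add(2, Rational(-1, 2)) = Rational(3, 2) ≈ 1.5000)
Function('H')(Z) = Mul(Rational(-2, 5), Z) (Function('H')(Z) = Mul(Rational(-1, 5), Add(Z, Z)) = Mul(Rational(-1, 5), Mul(2, Z)) = Mul(Rational(-2, 5), Z))
Function('M')(l, B) = Mul(Rational(9, 2), B) (Function('M')(l, B) = Mul(Mul(3, Rational(3, 2)), B) = Mul(Rational(9, 2), B))
Mul(-2, Function('M')(Function('H')(0), -18)) = Mul(-2, Mul(Rational(9, 2), -18)) = Mul(-2, -81) = 162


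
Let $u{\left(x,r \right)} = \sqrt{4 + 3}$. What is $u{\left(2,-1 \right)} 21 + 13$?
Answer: $13 + 21 \sqrt{7} \approx 68.561$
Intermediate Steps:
$u{\left(x,r \right)} = \sqrt{7}$
$u{\left(2,-1 \right)} 21 + 13 = \sqrt{7} \cdot 21 + 13 = 21 \sqrt{7} + 13 = 13 + 21 \sqrt{7}$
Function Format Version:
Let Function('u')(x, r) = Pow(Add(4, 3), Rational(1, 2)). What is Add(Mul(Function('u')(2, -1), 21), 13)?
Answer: Add(13, Mul(21, Pow(7, Rational(1, 2)))) ≈ 68.561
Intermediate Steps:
Function('u')(x, r) = Pow(7, Rational(1, 2))
Add(Mul(Function('u')(2, -1), 21), 13) = Add(Mul(Pow(7, Rational(1, 2)), 21), 13) = Add(Mul(21, Pow(7, Rational(1, 2))), 13) = Add(13, Mul(21, Pow(7, Rational(1, 2))))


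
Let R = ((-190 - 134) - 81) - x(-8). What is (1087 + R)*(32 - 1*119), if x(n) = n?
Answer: -60030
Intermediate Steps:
R = -397 (R = ((-190 - 134) - 81) - 1*(-8) = (-324 - 81) + 8 = -405 + 8 = -397)
(1087 + R)*(32 - 1*119) = (1087 - 397)*(32 - 1*119) = 690*(32 - 119) = 690*(-87) = -60030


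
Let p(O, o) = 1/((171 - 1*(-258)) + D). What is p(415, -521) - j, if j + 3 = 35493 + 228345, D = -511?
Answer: -21634471/82 ≈ -2.6384e+5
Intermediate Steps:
p(O, o) = -1/82 (p(O, o) = 1/((171 - 1*(-258)) - 511) = 1/((171 + 258) - 511) = 1/(429 - 511) = 1/(-82) = -1/82)
j = 263835 (j = -3 + (35493 + 228345) = -3 + 263838 = 263835)
p(415, -521) - j = -1/82 - 1*263835 = -1/82 - 263835 = -21634471/82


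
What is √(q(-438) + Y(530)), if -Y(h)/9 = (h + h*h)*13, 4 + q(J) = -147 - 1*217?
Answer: I*√32927678 ≈ 5738.3*I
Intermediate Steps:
q(J) = -368 (q(J) = -4 + (-147 - 1*217) = -4 + (-147 - 217) = -4 - 364 = -368)
Y(h) = -117*h - 117*h² (Y(h) = -9*(h + h*h)*13 = -9*(h + h²)*13 = -9*(13*h + 13*h²) = -117*h - 117*h²)
√(q(-438) + Y(530)) = √(-368 - 117*530*(1 + 530)) = √(-368 - 117*530*531) = √(-368 - 32927310) = √(-32927678) = I*√32927678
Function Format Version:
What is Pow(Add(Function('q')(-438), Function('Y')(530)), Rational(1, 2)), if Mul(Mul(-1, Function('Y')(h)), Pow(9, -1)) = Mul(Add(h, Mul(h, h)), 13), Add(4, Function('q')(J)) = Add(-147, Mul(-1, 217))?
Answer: Mul(I, Pow(32927678, Rational(1, 2))) ≈ Mul(5738.3, I)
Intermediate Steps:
Function('q')(J) = -368 (Function('q')(J) = Add(-4, Add(-147, Mul(-1, 217))) = Add(-4, Add(-147, -217)) = Add(-4, -364) = -368)
Function('Y')(h) = Add(Mul(-117, h), Mul(-117, Pow(h, 2))) (Function('Y')(h) = Mul(-9, Mul(Add(h, Mul(h, h)), 13)) = Mul(-9, Mul(Add(h, Pow(h, 2)), 13)) = Mul(-9, Add(Mul(13, h), Mul(13, Pow(h, 2)))) = Add(Mul(-117, h), Mul(-117, Pow(h, 2))))
Pow(Add(Function('q')(-438), Function('Y')(530)), Rational(1, 2)) = Pow(Add(-368, Mul(-117, 530, Add(1, 530))), Rational(1, 2)) = Pow(Add(-368, Mul(-117, 530, 531)), Rational(1, 2)) = Pow(Add(-368, -32927310), Rational(1, 2)) = Pow(-32927678, Rational(1, 2)) = Mul(I, Pow(32927678, Rational(1, 2)))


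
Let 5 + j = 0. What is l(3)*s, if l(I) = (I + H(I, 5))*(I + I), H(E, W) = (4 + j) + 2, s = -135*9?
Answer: -29160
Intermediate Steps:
s = -1215
j = -5 (j = -5 + 0 = -5)
H(E, W) = 1 (H(E, W) = (4 - 5) + 2 = -1 + 2 = 1)
l(I) = 2*I*(1 + I) (l(I) = (I + 1)*(I + I) = (1 + I)*(2*I) = 2*I*(1 + I))
l(3)*s = (2*3*(1 + 3))*(-1215) = (2*3*4)*(-1215) = 24*(-1215) = -29160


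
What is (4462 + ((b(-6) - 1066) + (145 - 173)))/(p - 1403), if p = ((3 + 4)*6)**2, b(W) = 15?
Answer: 3383/361 ≈ 9.3712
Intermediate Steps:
p = 1764 (p = (7*6)**2 = 42**2 = 1764)
(4462 + ((b(-6) - 1066) + (145 - 173)))/(p - 1403) = (4462 + ((15 - 1066) + (145 - 173)))/(1764 - 1403) = (4462 + (-1051 - 28))/361 = (4462 - 1079)*(1/361) = 3383*(1/361) = 3383/361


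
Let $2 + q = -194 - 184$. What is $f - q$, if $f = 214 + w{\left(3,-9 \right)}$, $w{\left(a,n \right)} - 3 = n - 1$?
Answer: $587$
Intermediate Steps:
$q = -380$ ($q = -2 - 378 = -380$)
$w{\left(a,n \right)} = 2 + n$ ($w{\left(a,n \right)} = 3 + \left(n - 1\right) = 3 + \left(-1 + n\right) = 2 + n$)
$f = 207$ ($f = 214 + \left(2 - 9\right) = 214 - 7 = 207$)
$f - q = 207 - -380 = 207 + 380 = 587$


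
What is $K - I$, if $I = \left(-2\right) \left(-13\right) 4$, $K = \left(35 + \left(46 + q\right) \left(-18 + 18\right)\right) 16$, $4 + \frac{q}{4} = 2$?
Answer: $456$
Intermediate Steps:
$q = -8$ ($q = -16 + 4 \cdot 2 = -16 + 8 = -8$)
$K = 560$ ($K = \left(35 + \left(46 - 8\right) \left(-18 + 18\right)\right) 16 = \left(35 + 38 \cdot 0\right) 16 = \left(35 + 0\right) 16 = 35 \cdot 16 = 560$)
$I = 104$ ($I = 26 \cdot 4 = 104$)
$K - I = 560 - 104 = 456$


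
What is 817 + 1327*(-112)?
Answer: -147807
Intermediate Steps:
817 + 1327*(-112) = 817 - 148624 = -147807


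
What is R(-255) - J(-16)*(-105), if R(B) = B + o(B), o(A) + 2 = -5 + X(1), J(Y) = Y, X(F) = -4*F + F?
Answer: -1945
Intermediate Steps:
X(F) = -3*F
o(A) = -10 (o(A) = -2 + (-5 - 3*1) = -2 + (-5 - 3) = -2 - 8 = -10)
R(B) = -10 + B (R(B) = B - 10 = -10 + B)
R(-255) - J(-16)*(-105) = (-10 - 255) - (-16)*(-105) = -265 - 1*1680 = -265 - 1680 = -1945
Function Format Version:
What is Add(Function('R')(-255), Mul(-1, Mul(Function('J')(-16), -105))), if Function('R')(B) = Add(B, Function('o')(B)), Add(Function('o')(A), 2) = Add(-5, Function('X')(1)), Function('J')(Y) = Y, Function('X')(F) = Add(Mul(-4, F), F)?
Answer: -1945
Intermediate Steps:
Function('X')(F) = Mul(-3, F)
Function('o')(A) = -10 (Function('o')(A) = Add(-2, Add(-5, Mul(-3, 1))) = Add(-2, Add(-5, -3)) = Add(-2, -8) = -10)
Function('R')(B) = Add(-10, B) (Function('R')(B) = Add(B, -10) = Add(-10, B))
Add(Function('R')(-255), Mul(-1, Mul(Function('J')(-16), -105))) = Add(Add(-10, -255), Mul(-1, Mul(-16, -105))) = Add(-265, Mul(-1, 1680)) = Add(-265, -1680) = -1945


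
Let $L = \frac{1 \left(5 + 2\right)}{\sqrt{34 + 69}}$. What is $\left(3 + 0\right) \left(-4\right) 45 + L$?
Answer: $-540 + \frac{7 \sqrt{103}}{103} \approx -539.31$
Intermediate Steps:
$L = \frac{7 \sqrt{103}}{103}$ ($L = \frac{1 \cdot 7}{\sqrt{103}} = 7 \frac{\sqrt{103}}{103} = \frac{7 \sqrt{103}}{103} \approx 0.68973$)
$\left(3 + 0\right) \left(-4\right) 45 + L = \left(3 + 0\right) \left(-4\right) 45 + \frac{7 \sqrt{103}}{103} = 3 \left(-4\right) 45 + \frac{7 \sqrt{103}}{103} = \left(-12\right) 45 + \frac{7 \sqrt{103}}{103} = -540 + \frac{7 \sqrt{103}}{103}$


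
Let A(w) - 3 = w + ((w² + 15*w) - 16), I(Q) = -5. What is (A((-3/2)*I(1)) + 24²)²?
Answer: 8743849/16 ≈ 5.4649e+5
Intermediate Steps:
A(w) = -13 + w² + 16*w (A(w) = 3 + (w + ((w² + 15*w) - 16)) = 3 + (w + (-16 + w² + 15*w)) = 3 + (-16 + w² + 16*w) = -13 + w² + 16*w)
(A((-3/2)*I(1)) + 24²)² = ((-13 + (-3/2*(-5))² + 16*(-3/2*(-5))) + 24²)² = ((-13 + (-3*½*(-5))² + 16*(-3*½*(-5))) + 576)² = ((-13 + (-3/2*(-5))² + 16*(-3/2*(-5))) + 576)² = ((-13 + (15/2)² + 16*(15/2)) + 576)² = ((-13 + 225/4 + 120) + 576)² = (653/4 + 576)² = (2957/4)² = 8743849/16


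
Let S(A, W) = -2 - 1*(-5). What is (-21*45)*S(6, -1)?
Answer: -2835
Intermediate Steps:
S(A, W) = 3 (S(A, W) = -2 + 5 = 3)
(-21*45)*S(6, -1) = -21*45*3 = -945*3 = -2835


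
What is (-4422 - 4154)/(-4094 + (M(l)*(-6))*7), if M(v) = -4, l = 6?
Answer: 4288/1963 ≈ 2.1844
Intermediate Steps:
(-4422 - 4154)/(-4094 + (M(l)*(-6))*7) = (-4422 - 4154)/(-4094 - 4*(-6)*7) = -8576/(-4094 + 24*7) = -8576/(-4094 + 168) = -8576/(-3926) = -8576*(-1/3926) = 4288/1963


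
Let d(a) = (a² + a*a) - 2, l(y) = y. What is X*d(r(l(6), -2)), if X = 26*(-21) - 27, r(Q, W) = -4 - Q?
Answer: -113454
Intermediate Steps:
d(a) = -2 + 2*a² (d(a) = (a² + a²) - 2 = 2*a² - 2 = -2 + 2*a²)
X = -573 (X = -546 - 27 = -573)
X*d(r(l(6), -2)) = -573*(-2 + 2*(-4 - 1*6)²) = -573*(-2 + 2*(-4 - 6)²) = -573*(-2 + 2*(-10)²) = -573*(-2 + 2*100) = -573*(-2 + 200) = -573*198 = -113454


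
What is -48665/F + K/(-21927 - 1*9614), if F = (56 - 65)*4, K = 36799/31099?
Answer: 47735183723971/35312168124 ≈ 1351.8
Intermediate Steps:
K = 36799/31099 (K = 36799*(1/31099) = 36799/31099 ≈ 1.1833)
F = -36 (F = -9*4 = -36)
-48665/F + K/(-21927 - 1*9614) = -48665/(-36) + 36799/(31099*(-21927 - 1*9614)) = -48665*(-1/36) + 36799/(31099*(-21927 - 9614)) = 48665/36 + (36799/31099)/(-31541) = 48665/36 + (36799/31099)*(-1/31541) = 48665/36 - 36799/980893559 = 47735183723971/35312168124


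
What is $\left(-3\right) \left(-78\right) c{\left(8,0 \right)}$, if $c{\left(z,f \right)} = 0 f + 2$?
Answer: $468$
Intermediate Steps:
$c{\left(z,f \right)} = 2$ ($c{\left(z,f \right)} = 0 + 2 = 2$)
$\left(-3\right) \left(-78\right) c{\left(8,0 \right)} = \left(-3\right) \left(-78\right) 2 = 234 \cdot 2 = 468$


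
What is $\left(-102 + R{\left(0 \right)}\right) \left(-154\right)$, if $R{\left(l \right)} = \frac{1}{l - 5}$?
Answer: $\frac{78694}{5} \approx 15739.0$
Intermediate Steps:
$R{\left(l \right)} = \frac{1}{-5 + l}$
$\left(-102 + R{\left(0 \right)}\right) \left(-154\right) = \left(-102 + \frac{1}{-5 + 0}\right) \left(-154\right) = \left(-102 + \frac{1}{-5}\right) \left(-154\right) = \left(-102 - \frac{1}{5}\right) \left(-154\right) = \left(- \frac{511}{5}\right) \left(-154\right) = \frac{78694}{5}$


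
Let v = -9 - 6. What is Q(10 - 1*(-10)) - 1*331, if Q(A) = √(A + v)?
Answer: -331 + √5 ≈ -328.76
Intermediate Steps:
v = -15
Q(A) = √(-15 + A) (Q(A) = √(A - 15) = √(-15 + A))
Q(10 - 1*(-10)) - 1*331 = √(-15 + (10 - 1*(-10))) - 1*331 = √(-15 + (10 + 10)) - 331 = √(-15 + 20) - 331 = √5 - 331 = -331 + √5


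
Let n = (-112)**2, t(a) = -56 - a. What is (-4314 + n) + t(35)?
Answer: 8139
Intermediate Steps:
n = 12544
(-4314 + n) + t(35) = (-4314 + 12544) + (-56 - 1*35) = 8230 + (-56 - 35) = 8230 - 91 = 8139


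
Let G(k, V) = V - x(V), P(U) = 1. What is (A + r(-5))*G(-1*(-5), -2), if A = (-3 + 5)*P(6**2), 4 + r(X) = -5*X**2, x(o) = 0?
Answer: 254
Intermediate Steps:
r(X) = -4 - 5*X**2
A = 2 (A = (-3 + 5)*1 = 2*1 = 2)
G(k, V) = V (G(k, V) = V - 1*0 = V + 0 = V)
(A + r(-5))*G(-1*(-5), -2) = (2 + (-4 - 5*(-5)**2))*(-2) = (2 + (-4 - 5*25))*(-2) = (2 + (-4 - 125))*(-2) = (2 - 129)*(-2) = -127*(-2) = 254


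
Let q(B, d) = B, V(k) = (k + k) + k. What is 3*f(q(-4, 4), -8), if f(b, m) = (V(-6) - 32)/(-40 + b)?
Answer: 75/22 ≈ 3.4091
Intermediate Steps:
V(k) = 3*k (V(k) = 2*k + k = 3*k)
f(b, m) = -50/(-40 + b) (f(b, m) = (3*(-6) - 32)/(-40 + b) = (-18 - 32)/(-40 + b) = -50/(-40 + b))
3*f(q(-4, 4), -8) = 3*(-50/(-40 - 4)) = 3*(-50/(-44)) = 3*(-50*(-1/44)) = 3*(25/22) = 75/22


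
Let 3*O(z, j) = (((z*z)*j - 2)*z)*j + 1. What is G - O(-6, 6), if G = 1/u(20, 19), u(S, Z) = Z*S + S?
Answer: 3081203/1200 ≈ 2567.7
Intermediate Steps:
u(S, Z) = S + S*Z (u(S, Z) = S*Z + S = S + S*Z)
O(z, j) = ⅓ + j*z*(-2 + j*z²)/3 (O(z, j) = ((((z*z)*j - 2)*z)*j + 1)/3 = (((z²*j - 2)*z)*j + 1)/3 = (((j*z² - 2)*z)*j + 1)/3 = (((-2 + j*z²)*z)*j + 1)/3 = ((z*(-2 + j*z²))*j + 1)/3 = (j*z*(-2 + j*z²) + 1)/3 = (1 + j*z*(-2 + j*z²))/3 = ⅓ + j*z*(-2 + j*z²)/3)
G = 1/400 (G = 1/(20*(1 + 19)) = 1/(20*20) = 1/400 ≈ 0.0025000)
G - O(-6, 6) = 1/400 - (⅓ - ⅔*6*(-6) + (⅓)*6²*(-6)³) = 1/400 - (⅓ + 24 + (⅓)*36*(-216)) = 1/400 - (⅓ + 24 - 2592) = 1/400 - 1*(-7703/3) = 1/400 + 7703/3 = 3081203/1200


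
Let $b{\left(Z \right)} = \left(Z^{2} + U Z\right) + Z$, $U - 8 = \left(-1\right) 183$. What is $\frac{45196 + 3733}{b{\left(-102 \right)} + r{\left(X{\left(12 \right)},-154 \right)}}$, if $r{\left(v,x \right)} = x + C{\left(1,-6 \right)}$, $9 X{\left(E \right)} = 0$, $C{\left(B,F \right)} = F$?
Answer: $\frac{48929}{27992} \approx 1.748$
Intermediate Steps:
$U = -175$ ($U = 8 - 183 = -175$)
$b{\left(Z \right)} = Z^{2} - 174 Z$ ($b{\left(Z \right)} = \left(Z^{2} - 175 Z\right) + Z = Z^{2} - 174 Z$)
$X{\left(E \right)} = 0$ ($X{\left(E \right)} = \frac{1}{9} \cdot 0 = 0$)
$r{\left(v,x \right)} = -6 + x$ ($r{\left(v,x \right)} = x - 6 = -6 + x$)
$\frac{45196 + 3733}{b{\left(-102 \right)} + r{\left(X{\left(12 \right)},-154 \right)}} = \frac{45196 + 3733}{- 102 \left(-174 - 102\right) - 160} = \frac{48929}{\left(-102\right) \left(-276\right) - 160} = \frac{48929}{28152 - 160} = \frac{48929}{27992}$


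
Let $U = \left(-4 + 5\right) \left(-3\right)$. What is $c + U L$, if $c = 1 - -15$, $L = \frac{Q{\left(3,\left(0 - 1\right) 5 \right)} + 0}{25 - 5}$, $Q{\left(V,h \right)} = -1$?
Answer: $\frac{323}{20} \approx 16.15$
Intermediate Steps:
$L = - \frac{1}{20}$ ($L = \frac{-1 + 0}{25 - 5} = - \frac{1}{20} \approx -0.05$)
$U = -3$ ($U = 1 \left(-3\right) = -3$)
$c = 16$ ($c = 1 + 15 = 16$)
$c + U L = 16 - - \frac{3}{20} = 16 + \frac{3}{20} = \frac{323}{20}$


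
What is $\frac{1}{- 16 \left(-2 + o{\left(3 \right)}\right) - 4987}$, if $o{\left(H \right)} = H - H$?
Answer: $- \frac{1}{4955} \approx -0.00020182$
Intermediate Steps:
$o{\left(H \right)} = 0$
$\frac{1}{- 16 \left(-2 + o{\left(3 \right)}\right) - 4987} = \frac{1}{- 16 \left(-2 + 0\right) - 4987} = \frac{1}{\left(-16\right) \left(-2\right) - 4987} = \frac{1}{32 - 4987} = \frac{1}{-4955} = - \frac{1}{4955}$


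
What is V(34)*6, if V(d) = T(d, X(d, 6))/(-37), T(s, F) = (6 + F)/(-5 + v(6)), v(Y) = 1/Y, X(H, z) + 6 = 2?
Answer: 72/1073 ≈ 0.067102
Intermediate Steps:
X(H, z) = -4 (X(H, z) = -6 + 2 = -4)
T(s, F) = -36/29 - 6*F/29 (T(s, F) = (6 + F)/(-5 + 1/6) = (6 + F)/(-5 + ⅙) = (6 + F)/(-29/6) = (6 + F)*(-6/29) = -36/29 - 6*F/29)
V(d) = 12/1073 (V(d) = (-36/29 - 6/29*(-4))/(-37) = (-36/29 + 24/29)*(-1/37) = -12/29*(-1/37) = 12/1073)
V(34)*6 = (12/1073)*6 = 72/1073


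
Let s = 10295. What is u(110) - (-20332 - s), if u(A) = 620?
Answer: 31247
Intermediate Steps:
u(110) - (-20332 - s) = 620 - (-20332 - 1*10295) = 620 - (-20332 - 10295) = 620 - 1*(-30627) = 620 + 30627 = 31247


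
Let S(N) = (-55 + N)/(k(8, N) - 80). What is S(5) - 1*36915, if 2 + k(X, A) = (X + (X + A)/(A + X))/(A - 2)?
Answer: -2916235/79 ≈ -36914.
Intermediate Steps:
k(X, A) = -2 + (1 + X)/(-2 + A) (k(X, A) = -2 + (X + (X + A)/(A + X))/(A - 2) = -2 + (X + (A + X)/(A + X))/(-2 + A) = -2 + (X + 1)/(-2 + A) = -2 + (1 + X)/(-2 + A))
S(N) = (-55 + N)/(-80 + (13 - 2*N)/(-2 + N)) (S(N) = (-55 + N)/((5 + 8 - 2*N)/(-2 + N) - 80) = (-55 + N)/((13 - 2*N)/(-2 + N) - 80) = (-55 + N)/(-80 + (13 - 2*N)/(-2 + N)))
S(5) - 1*36915 = -(-55 + 5)*(-2 + 5)/(-173 + 82*5) - 1*36915 = -1*(-50)*3/(-173 + 410) - 36915 = -1*(-50)*3/237 - 36915 = -1*1/237*(-50)*3 - 36915 = 50/79 - 36915 = -2916235/79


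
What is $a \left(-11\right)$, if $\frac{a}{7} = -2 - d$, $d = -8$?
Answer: $-462$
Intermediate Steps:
$a = 42$ ($a = 7 \left(-2 - -8\right) = 7 \left(-2 + 8\right) = 7 \cdot 6 = 42$)
$a \left(-11\right) = 42 \left(-11\right) = -462$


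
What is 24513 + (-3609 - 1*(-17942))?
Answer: 38846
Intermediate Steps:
24513 + (-3609 - 1*(-17942)) = 24513 + (-3609 + 17942) = 24513 + 14333 = 38846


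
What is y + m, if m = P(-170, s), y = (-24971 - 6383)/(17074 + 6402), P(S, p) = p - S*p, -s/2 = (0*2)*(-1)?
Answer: -15677/11738 ≈ -1.3356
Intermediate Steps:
s = 0 (s = -2*0*2*(-1) = -0*(-1) = -2*0 = 0)
P(S, p) = p - S*p
y = -15677/11738 (y = -31354/23476 = -31354*1/23476 = -15677/11738 ≈ -1.3356)
m = 0 (m = 0*(1 - 1*(-170)) = 0*(1 + 170) = 0*171 = 0)
y + m = -15677/11738 + 0 = -15677/11738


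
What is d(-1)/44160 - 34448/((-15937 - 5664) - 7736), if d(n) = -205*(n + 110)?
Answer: 57712561/86368128 ≈ 0.66822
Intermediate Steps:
d(n) = -22550 - 205*n (d(n) = -205*(110 + n) = -22550 - 205*n)
d(-1)/44160 - 34448/((-15937 - 5664) - 7736) = (-22550 - 205*(-1))/44160 - 34448/((-15937 - 5664) - 7736) = (-22550 + 205)*(1/44160) - 34448/(-21601 - 7736) = -22345*1/44160 - 34448/(-29337) = -4469/8832 - 34448*(-1/29337) = -4469/8832 + 34448/29337 = 57712561/86368128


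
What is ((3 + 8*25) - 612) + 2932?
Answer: 2523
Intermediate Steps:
((3 + 8*25) - 612) + 2932 = ((3 + 200) - 612) + 2932 = (203 - 612) + 2932 = -409 + 2932 = 2523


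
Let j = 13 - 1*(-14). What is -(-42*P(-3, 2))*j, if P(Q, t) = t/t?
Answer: 1134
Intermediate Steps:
P(Q, t) = 1
j = 27 (j = 13 + 14 = 27)
-(-42*P(-3, 2))*j = -(-42*1)*27 = -(-42)*27 = -1*(-1134) = 1134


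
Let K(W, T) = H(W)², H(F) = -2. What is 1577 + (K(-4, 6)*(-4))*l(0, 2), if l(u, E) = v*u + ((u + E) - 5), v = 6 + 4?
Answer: 1625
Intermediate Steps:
v = 10
K(W, T) = 4 (K(W, T) = (-2)² = 4)
l(u, E) = -5 + E + 11*u (l(u, E) = 10*u + ((u + E) - 5) = 10*u + ((E + u) - 5) = 10*u + (-5 + E + u) = -5 + E + 11*u)
1577 + (K(-4, 6)*(-4))*l(0, 2) = 1577 + (4*(-4))*(-5 + 2 + 11*0) = 1577 - 16*(-5 + 2 + 0) = 1577 - 16*(-3) = 1577 + 48 = 1625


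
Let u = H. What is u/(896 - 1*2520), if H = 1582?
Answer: -113/116 ≈ -0.97414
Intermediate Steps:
u = 1582
u/(896 - 1*2520) = 1582/(896 - 1*2520) = 1582/(896 - 2520) = 1582/(-1624) = 1582*(-1/1624) = -113/116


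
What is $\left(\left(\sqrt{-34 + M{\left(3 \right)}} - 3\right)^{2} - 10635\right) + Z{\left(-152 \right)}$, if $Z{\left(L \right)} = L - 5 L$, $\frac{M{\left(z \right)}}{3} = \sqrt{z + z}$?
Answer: $-10027 + \left(3 - i \sqrt{34 - 3 \sqrt{6}}\right)^{2} \approx -10045.0 - 30.975 i$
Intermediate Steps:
$M{\left(z \right)} = 3 \sqrt{2} \sqrt{z}$ ($M{\left(z \right)} = 3 \sqrt{z + z} = 3 \sqrt{2 z} = 3 \sqrt{2} \sqrt{z}$)
$Z{\left(L \right)} = - 4 L$
$\left(\left(\sqrt{-34 + M{\left(3 \right)}} - 3\right)^{2} - 10635\right) + Z{\left(-152 \right)} = \left(\left(\sqrt{-34 + 3 \sqrt{2} \sqrt{3}} - 3\right)^{2} - 10635\right) - -608 = \left(\left(\sqrt{-34 + 3 \sqrt{6}} - 3\right)^{2} - 10635\right) + 608 = \left(\left(-3 + \sqrt{-34 + 3 \sqrt{6}}\right)^{2} - 10635\right) + 608 = \left(-10635 + \left(-3 + \sqrt{-34 + 3 \sqrt{6}}\right)^{2}\right) + 608 = -10027 + \left(-3 + \sqrt{-34 + 3 \sqrt{6}}\right)^{2}$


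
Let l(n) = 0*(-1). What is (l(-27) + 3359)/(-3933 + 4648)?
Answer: 3359/715 ≈ 4.6979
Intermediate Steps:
l(n) = 0
(l(-27) + 3359)/(-3933 + 4648) = (0 + 3359)/(-3933 + 4648) = 3359/715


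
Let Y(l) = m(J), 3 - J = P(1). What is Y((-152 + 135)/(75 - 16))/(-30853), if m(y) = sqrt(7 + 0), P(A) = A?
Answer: -sqrt(7)/30853 ≈ -8.5754e-5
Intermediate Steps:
J = 2 (J = 3 - 1*1 = 3 - 1 = 2)
m(y) = sqrt(7)
Y(l) = sqrt(7)
Y((-152 + 135)/(75 - 16))/(-30853) = sqrt(7)/(-30853) = sqrt(7)*(-1/30853) = -sqrt(7)/30853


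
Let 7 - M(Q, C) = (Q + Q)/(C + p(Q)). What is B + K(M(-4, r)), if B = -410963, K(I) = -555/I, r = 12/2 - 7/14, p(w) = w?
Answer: -411008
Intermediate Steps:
r = 11/2 (r = 12*(½) - 7*1/14 = 6 - ½ = 11/2 ≈ 5.5000)
M(Q, C) = 7 - 2*Q/(C + Q) (M(Q, C) = 7 - (Q + Q)/(C + Q) = 7 - 2*Q/(C + Q))
B + K(M(-4, r)) = -410963 - 555*(11/2 - 4)/(5*(-4) + 7*(11/2)) = -410963 - 555*3/(2*(-20 + 77/2)) = -410963 - 555/((⅔)*(37/2)) = -410963 - 555/37/3 = -410963 - 555*3/37 = -410963 - 45 = -411008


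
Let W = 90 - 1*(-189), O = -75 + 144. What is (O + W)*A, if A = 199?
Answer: 69252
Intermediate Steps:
O = 69
W = 279 (W = 90 + 189 = 279)
(O + W)*A = (69 + 279)*199 = 348*199 = 69252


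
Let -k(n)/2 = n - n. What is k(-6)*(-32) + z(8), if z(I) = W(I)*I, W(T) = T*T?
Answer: 512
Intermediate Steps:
W(T) = T**2
k(n) = 0 (k(n) = -2*(n - n) = -2*0 = 0)
z(I) = I**3 (z(I) = I**2*I = I**3)
k(-6)*(-32) + z(8) = 0*(-32) + 8**3 = 0 + 512 = 512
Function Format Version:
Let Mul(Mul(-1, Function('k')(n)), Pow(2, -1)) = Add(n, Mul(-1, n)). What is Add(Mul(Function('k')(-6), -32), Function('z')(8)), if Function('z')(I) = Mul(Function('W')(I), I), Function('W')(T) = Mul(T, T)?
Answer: 512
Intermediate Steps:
Function('W')(T) = Pow(T, 2)
Function('k')(n) = 0 (Function('k')(n) = Mul(-2, Add(n, Mul(-1, n))) = Mul(-2, 0) = 0)
Function('z')(I) = Pow(I, 3) (Function('z')(I) = Mul(Pow(I, 2), I) = Pow(I, 3))
Add(Mul(Function('k')(-6), -32), Function('z')(8)) = Add(Mul(0, -32), Pow(8, 3)) = Add(0, 512) = 512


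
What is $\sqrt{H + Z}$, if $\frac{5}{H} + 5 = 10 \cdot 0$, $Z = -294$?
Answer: $i \sqrt{295} \approx 17.176 i$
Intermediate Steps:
$H = -1$ ($H = \frac{5}{-5 + 10 \cdot 0} = \frac{5}{-5 + 0} = \frac{5}{-5} = 5 \left(- \frac{1}{5}\right) = -1$)
$\sqrt{H + Z} = \sqrt{-1 - 294} = \sqrt{-295} = i \sqrt{295}$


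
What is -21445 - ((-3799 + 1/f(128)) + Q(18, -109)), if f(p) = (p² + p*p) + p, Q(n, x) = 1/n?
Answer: -5224361801/296064 ≈ -17646.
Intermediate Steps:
f(p) = p + 2*p² (f(p) = (p² + p²) + p = 2*p² + p = p + 2*p²)
-21445 - ((-3799 + 1/f(128)) + Q(18, -109)) = -21445 - ((-3799 + 1/(128*(1 + 2*128))) + 1/18) = -21445 - ((-3799 + 1/(128*(1 + 256))) + 1/18) = -21445 - ((-3799 + 1/(128*257)) + 1/18) = -21445 - ((-3799 + 1/32896) + 1/18) = -21445 - (-124971903/32896 + 1/18) = -21445 - 1*(-1124730679/296064) = -21445 + 1124730679/296064 = -5224361801/296064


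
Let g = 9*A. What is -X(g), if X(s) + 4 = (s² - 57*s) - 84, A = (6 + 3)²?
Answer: -489800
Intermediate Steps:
A = 81 (A = 9² = 81)
g = 729 (g = 9*81 = 729)
X(s) = -88 + s² - 57*s (X(s) = -4 + ((s² - 57*s) - 84) = -4 + (-84 + s² - 57*s) = -88 + s² - 57*s)
-X(g) = -(-88 + 729² - 57*729) = -(-88 + 531441 - 41553) = -1*489800 = -489800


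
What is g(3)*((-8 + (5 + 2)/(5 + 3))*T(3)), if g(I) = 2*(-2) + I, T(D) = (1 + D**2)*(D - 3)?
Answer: 0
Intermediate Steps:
T(D) = (1 + D**2)*(-3 + D)
g(I) = -4 + I
g(3)*((-8 + (5 + 2)/(5 + 3))*T(3)) = (-4 + 3)*((-8 + (5 + 2)/(5 + 3))*(-3 + 3 + 3**3 - 3*3**2)) = -(-8 + 7/8)*(-3 + 3 + 27 - 3*9) = -(-8 + 7*(1/8))*(-3 + 3 + 27 - 27) = -(-8 + 7/8)*0 = -(-57)*0/8 = -1*0 = 0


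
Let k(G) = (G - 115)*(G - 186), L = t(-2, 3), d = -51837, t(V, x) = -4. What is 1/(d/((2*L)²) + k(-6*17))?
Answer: 64/3947907 ≈ 1.6211e-5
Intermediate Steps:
L = -4
k(G) = (-186 + G)*(-115 + G) (k(G) = (-115 + G)*(-186 + G) = (-186 + G)*(-115 + G))
1/(d/((2*L)²) + k(-6*17)) = 1/(-51837/((2*(-4))²) + (21390 + (-6*17)² - (-1806)*17)) = 1/(-51837/((-8)²) + (21390 + (-102)² - 301*(-102))) = 1/(-51837/64 + (21390 + 10404 + 30702)) = 1/(-51837*1/64 + 62496) = 1/(-51837/64 + 62496) = 1/(3947907/64) = 64/3947907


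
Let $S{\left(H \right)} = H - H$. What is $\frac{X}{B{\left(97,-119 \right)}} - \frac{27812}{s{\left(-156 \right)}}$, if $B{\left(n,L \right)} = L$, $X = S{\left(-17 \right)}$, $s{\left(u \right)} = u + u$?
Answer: $\frac{6953}{78} \approx 89.141$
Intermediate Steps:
$s{\left(u \right)} = 2 u$
$S{\left(H \right)} = 0$
$X = 0$
$\frac{X}{B{\left(97,-119 \right)}} - \frac{27812}{s{\left(-156 \right)}} = \frac{0}{-119} - \frac{27812}{2 \left(-156\right)} = 0 \left(- \frac{1}{119}\right) - \frac{27812}{-312} = 0 - - \frac{6953}{78} = 0 + \frac{6953}{78} = \frac{6953}{78}$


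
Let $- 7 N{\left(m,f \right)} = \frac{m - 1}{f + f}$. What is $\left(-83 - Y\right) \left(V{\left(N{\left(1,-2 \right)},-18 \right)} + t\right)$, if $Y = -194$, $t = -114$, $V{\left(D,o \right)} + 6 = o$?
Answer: $-15318$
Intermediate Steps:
$N{\left(m,f \right)} = - \frac{-1 + m}{14 f}$ ($N{\left(m,f \right)} = - \frac{\left(m - 1\right) \frac{1}{f + f}}{7} = - \frac{\left(-1 + m\right) \frac{1}{2 f}}{7} = - \frac{\frac{1}{2} \frac{1}{f} \left(-1 + m\right)}{7} = - \frac{-1 + m}{14 f}$)
$V{\left(D,o \right)} = -6 + o$
$\left(-83 - Y\right) \left(V{\left(N{\left(1,-2 \right)},-18 \right)} + t\right) = \left(-83 - -194\right) \left(\left(-6 - 18\right) - 114\right) = \left(-83 + 194\right) \left(-24 - 114\right) = 111 \left(-138\right) = -15318$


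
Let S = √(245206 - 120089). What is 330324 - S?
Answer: 330324 - √125117 ≈ 3.2997e+5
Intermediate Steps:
S = √125117 ≈ 353.72
330324 - S = 330324 - √125117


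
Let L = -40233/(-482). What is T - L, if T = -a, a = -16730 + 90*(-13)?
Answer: 8587567/482 ≈ 17817.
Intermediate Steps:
a = -17900 (a = -16730 - 1170 = -17900)
T = 17900 (T = -1*(-17900) = 17900)
L = 40233/482 (L = -40233*(-1/482) = 40233/482 ≈ 83.471)
T - L = 17900 - 1*40233/482 = 17900 - 40233/482 = 8587567/482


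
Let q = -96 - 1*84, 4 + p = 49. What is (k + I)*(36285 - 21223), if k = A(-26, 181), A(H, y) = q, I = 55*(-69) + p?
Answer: -59193660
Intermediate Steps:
p = 45 (p = -4 + 49 = 45)
q = -180 (q = -96 - 84 = -180)
I = -3750 (I = 55*(-69) + 45 = -3795 + 45 = -3750)
A(H, y) = -180
k = -180
(k + I)*(36285 - 21223) = (-180 - 3750)*(36285 - 21223) = -3930*15062 = -59193660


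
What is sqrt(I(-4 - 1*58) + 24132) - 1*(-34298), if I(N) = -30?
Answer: 34298 + 3*sqrt(2678) ≈ 34453.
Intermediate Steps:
sqrt(I(-4 - 1*58) + 24132) - 1*(-34298) = sqrt(-30 + 24132) - 1*(-34298) = sqrt(24102) + 34298 = 3*sqrt(2678) + 34298 = 34298 + 3*sqrt(2678)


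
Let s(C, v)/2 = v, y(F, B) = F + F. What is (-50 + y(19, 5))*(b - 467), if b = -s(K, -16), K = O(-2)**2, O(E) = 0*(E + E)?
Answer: 5220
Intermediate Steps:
O(E) = 0 (O(E) = 0*(2*E) = 0)
y(F, B) = 2*F
K = 0 (K = 0**2 = 0)
s(C, v) = 2*v
b = 32 (b = -2*(-16) = -1*(-32) = 32)
(-50 + y(19, 5))*(b - 467) = (-50 + 2*19)*(32 - 467) = (-50 + 38)*(-435) = -12*(-435) = 5220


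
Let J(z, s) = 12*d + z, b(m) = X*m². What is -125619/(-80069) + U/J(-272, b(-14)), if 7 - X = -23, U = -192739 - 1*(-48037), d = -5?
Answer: 5813924973/13291454 ≈ 437.42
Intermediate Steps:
U = -144702 (U = -192739 + 48037 = -144702)
X = 30 (X = 7 - 1*(-23) = 7 + 23 = 30)
b(m) = 30*m²
J(z, s) = -60 + z (J(z, s) = 12*(-5) + z = -60 + z)
-125619/(-80069) + U/J(-272, b(-14)) = -125619/(-80069) - 144702/(-60 - 272) = -125619*(-1/80069) - 144702/(-332) = 125619/80069 - 144702*(-1/332) = 125619/80069 + 72351/166 = 5813924973/13291454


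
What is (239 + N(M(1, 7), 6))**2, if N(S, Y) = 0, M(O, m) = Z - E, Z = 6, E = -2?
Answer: 57121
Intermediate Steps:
M(O, m) = 8 (M(O, m) = 6 - 1*(-2) = 6 + 2 = 8)
(239 + N(M(1, 7), 6))**2 = (239 + 0)**2 = 239**2 = 57121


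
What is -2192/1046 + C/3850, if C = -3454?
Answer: -273911/91525 ≈ -2.9927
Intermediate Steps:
-2192/1046 + C/3850 = -2192/1046 - 3454/3850 = -2192*1/1046 - 3454*1/3850 = -1096/523 - 157/175 = -273911/91525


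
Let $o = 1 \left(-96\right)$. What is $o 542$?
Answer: $-52032$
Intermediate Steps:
$o = -96$
$o 542 = \left(-96\right) 542 = -52032$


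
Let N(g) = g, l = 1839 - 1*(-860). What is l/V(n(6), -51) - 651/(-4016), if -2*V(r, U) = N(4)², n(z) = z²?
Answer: -1354247/4016 ≈ -337.21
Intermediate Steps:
l = 2699 (l = 1839 + 860 = 2699)
V(r, U) = -8 (V(r, U) = -½*4² = -½*16 = -8)
l/V(n(6), -51) - 651/(-4016) = 2699/(-8) - 651/(-4016) = 2699*(-⅛) - 651*(-1/4016) = -2699/8 + 651/4016 = -1354247/4016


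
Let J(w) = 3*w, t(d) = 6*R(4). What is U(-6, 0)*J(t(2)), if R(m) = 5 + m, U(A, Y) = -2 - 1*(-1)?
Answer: -162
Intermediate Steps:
U(A, Y) = -1 (U(A, Y) = -2 + 1 = -1)
t(d) = 54 (t(d) = 6*(5 + 4) = 6*9 = 54)
U(-6, 0)*J(t(2)) = -3*54 = -1*162 = -162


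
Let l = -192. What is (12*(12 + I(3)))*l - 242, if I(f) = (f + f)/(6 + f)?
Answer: -29426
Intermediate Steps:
I(f) = 2*f/(6 + f) (I(f) = (2*f)/(6 + f) = 2*f/(6 + f))
(12*(12 + I(3)))*l - 242 = (12*(12 + 2*3/(6 + 3)))*(-192) - 242 = (12*(12 + 2*3/9))*(-192) - 242 = (12*(12 + 2*3*(⅑)))*(-192) - 242 = (12*(12 + ⅔))*(-192) - 242 = (12*(38/3))*(-192) - 242 = 152*(-192) - 242 = -29184 - 242 = -29426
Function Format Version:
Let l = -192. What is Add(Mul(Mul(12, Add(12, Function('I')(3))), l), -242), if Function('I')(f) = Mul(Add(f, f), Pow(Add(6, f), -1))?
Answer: -29426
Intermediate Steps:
Function('I')(f) = Mul(2, f, Pow(Add(6, f), -1)) (Function('I')(f) = Mul(Mul(2, f), Pow(Add(6, f), -1)) = Mul(2, f, Pow(Add(6, f), -1)))
Add(Mul(Mul(12, Add(12, Function('I')(3))), l), -242) = Add(Mul(Mul(12, Add(12, Mul(2, 3, Pow(Add(6, 3), -1)))), -192), -242) = Add(Mul(Mul(12, Add(12, Mul(2, 3, Pow(9, -1)))), -192), -242) = Add(Mul(Mul(12, Add(12, Mul(2, 3, Rational(1, 9)))), -192), -242) = Add(Mul(Mul(12, Add(12, Rational(2, 3))), -192), -242) = Add(Mul(Mul(12, Rational(38, 3)), -192), -242) = Add(Mul(152, -192), -242) = Add(-29184, -242) = -29426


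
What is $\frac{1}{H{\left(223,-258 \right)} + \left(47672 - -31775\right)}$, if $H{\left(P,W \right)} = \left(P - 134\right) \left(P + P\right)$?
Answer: $\frac{1}{119141} \approx 8.3934 \cdot 10^{-6}$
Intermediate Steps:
$H{\left(P,W \right)} = 2 P \left(-134 + P\right)$ ($H{\left(P,W \right)} = \left(-134 + P\right) 2 P = 2 P \left(-134 + P\right)$)
$\frac{1}{H{\left(223,-258 \right)} + \left(47672 - -31775\right)} = \frac{1}{2 \cdot 223 \left(-134 + 223\right) + \left(47672 - -31775\right)} = \frac{1}{2 \cdot 223 \cdot 89 + \left(47672 + 31775\right)} = \frac{1}{39694 + 79447} = \frac{1}{119141}$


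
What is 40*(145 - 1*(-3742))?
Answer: 155480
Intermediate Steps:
40*(145 - 1*(-3742)) = 40*(145 + 3742) = 40*3887 = 155480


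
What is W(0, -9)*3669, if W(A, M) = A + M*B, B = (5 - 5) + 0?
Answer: 0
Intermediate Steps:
B = 0 (B = 0 + 0 = 0)
W(A, M) = A (W(A, M) = A + M*0 = A + 0 = A)
W(0, -9)*3669 = 0*3669 = 0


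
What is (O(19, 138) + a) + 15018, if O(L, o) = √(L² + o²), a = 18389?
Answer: 33407 + √19405 ≈ 33546.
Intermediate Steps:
(O(19, 138) + a) + 15018 = (√(19² + 138²) + 18389) + 15018 = (√(361 + 19044) + 18389) + 15018 = (√19405 + 18389) + 15018 = (18389 + √19405) + 15018 = 33407 + √19405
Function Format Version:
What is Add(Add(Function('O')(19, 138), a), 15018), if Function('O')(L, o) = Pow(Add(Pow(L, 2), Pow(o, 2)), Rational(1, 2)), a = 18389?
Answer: Add(33407, Pow(19405, Rational(1, 2))) ≈ 33546.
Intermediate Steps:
Add(Add(Function('O')(19, 138), a), 15018) = Add(Add(Pow(Add(Pow(19, 2), Pow(138, 2)), Rational(1, 2)), 18389), 15018) = Add(Add(Pow(Add(361, 19044), Rational(1, 2)), 18389), 15018) = Add(Add(Pow(19405, Rational(1, 2)), 18389), 15018) = Add(Add(18389, Pow(19405, Rational(1, 2))), 15018) = Add(33407, Pow(19405, Rational(1, 2)))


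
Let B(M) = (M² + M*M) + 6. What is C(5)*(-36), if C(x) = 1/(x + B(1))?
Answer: -36/13 ≈ -2.7692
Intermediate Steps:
B(M) = 6 + 2*M² (B(M) = (M² + M²) + 6 = 2*M² + 6 = 6 + 2*M²)
C(x) = 1/(8 + x) (C(x) = 1/(x + (6 + 2*1²)) = 1/(x + (6 + 2*1)) = 1/(x + (6 + 2)) = 1/(x + 8) = 1/(8 + x))
C(5)*(-36) = -36/(8 + 5) = -36/13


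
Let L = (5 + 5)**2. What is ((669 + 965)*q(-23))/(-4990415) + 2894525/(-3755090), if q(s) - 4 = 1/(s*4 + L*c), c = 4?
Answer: -111414720090512/144293822460095 ≈ -0.77214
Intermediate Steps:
L = 100 (L = 10**2 = 100)
q(s) = 4 + 1/(400 + 4*s) (q(s) = 4 + 1/(s*4 + 100*4) = 4 + 1/(4*s + 400) = 4 + 1/(400 + 4*s))
((669 + 965)*q(-23))/(-4990415) + 2894525/(-3755090) = ((669 + 965)*((1601 + 16*(-23))/(4*(100 - 23))))/(-4990415) + 2894525/(-3755090) = (1634*((1/4)*(1601 - 368)/77))*(-1/4990415) + 2894525*(-1/3755090) = (1634*((1/4)*(1/77)*1233))*(-1/4990415) - 578905/751018 = (1634*(1233/308))*(-1/4990415) - 578905/751018 = (1007361/154)*(-1/4990415) - 578905/751018 = -1007361/768523910 - 578905/751018 = -111414720090512/144293822460095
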